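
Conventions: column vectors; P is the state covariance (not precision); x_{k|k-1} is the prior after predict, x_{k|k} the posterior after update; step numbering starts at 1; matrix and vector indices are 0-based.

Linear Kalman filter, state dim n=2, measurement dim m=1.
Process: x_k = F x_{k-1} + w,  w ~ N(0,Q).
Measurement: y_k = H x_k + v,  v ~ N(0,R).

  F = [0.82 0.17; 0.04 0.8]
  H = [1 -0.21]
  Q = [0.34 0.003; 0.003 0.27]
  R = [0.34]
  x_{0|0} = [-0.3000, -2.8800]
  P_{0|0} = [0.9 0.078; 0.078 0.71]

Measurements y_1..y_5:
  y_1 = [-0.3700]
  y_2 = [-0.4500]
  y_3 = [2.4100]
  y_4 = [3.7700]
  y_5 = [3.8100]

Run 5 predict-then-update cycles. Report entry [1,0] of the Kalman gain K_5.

step 1: x^-=[-0.7356, -2.3160]  P^-=[0.9874 0.1808; 0.1808 0.7308]  S=[1.2837]  K=[0.7396; 0.0213]  nu=[-0.1208]  x^+=[-0.8249, -2.3186]  P^+=[0.2852 0.1606; 0.1606 0.7303]
step 2: x^-=[-1.0706, -1.8879]  P^-=[0.5976 0.2181; 0.2181 0.7481]  S=[0.8790]  K=[0.6278; 0.0694]  nu=[0.2241]  x^+=[-0.9299, -1.8723]  P^+=[0.2512 0.1798; 0.1798 0.7439]
step 3: x^-=[-1.0808, -1.5350]  P^-=[0.5805 0.2316; 0.2316 0.7580]  S=[0.8567]  K=[0.6209; 0.0845]  nu=[3.1684]  x^+=[0.8864, -1.2673]  P^+=[0.2503 0.1866; 0.1866 0.7519]
step 4: x^-=[0.5114, -0.9783]  P^-=[0.5821 0.2372; 0.2372 0.7635]  S=[0.8561]  K=[0.6217; 0.0897]  nu=[3.0531]  x^+=[2.4096, -0.7044]  P^+=[0.2512 0.1894; 0.1894 0.7566]
step 5: x^-=[1.8561, -0.4671]  P^-=[0.5835 0.2397; 0.2397 0.7668]  S=[0.8567]  K=[0.6224; 0.0918]  nu=[1.8558]  x^+=[3.0112, -0.2968]  P^+=[0.2517 0.1907; 0.1907 0.7596]

K[1,0] = 0.0918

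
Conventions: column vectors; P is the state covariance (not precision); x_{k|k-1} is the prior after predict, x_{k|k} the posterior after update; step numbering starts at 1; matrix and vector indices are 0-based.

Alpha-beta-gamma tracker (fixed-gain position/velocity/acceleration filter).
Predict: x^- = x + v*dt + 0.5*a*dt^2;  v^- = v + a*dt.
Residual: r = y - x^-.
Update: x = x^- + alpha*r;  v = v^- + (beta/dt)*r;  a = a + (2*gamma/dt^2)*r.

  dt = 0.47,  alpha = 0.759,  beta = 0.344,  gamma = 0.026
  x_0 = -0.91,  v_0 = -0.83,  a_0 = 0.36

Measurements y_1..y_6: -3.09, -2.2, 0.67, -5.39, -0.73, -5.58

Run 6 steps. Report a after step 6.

a_post = -0.3320

step 1: x_pred=-1.2603  r=-1.8297  x^+=-2.6491  v^+=-2.0000  a^+=-0.0707
step 2: x_pred=-3.5968  r=1.3968  x^+=-2.5366  v^+=-1.0108  a^+=0.2581
step 3: x_pred=-2.9832  r=3.6532  x^+=-0.2104  v^+=1.7843  a^+=1.1181
step 4: x_pred=0.7517  r=-6.1417  x^+=-3.9098  v^+=-2.1854  a^+=-0.3277
step 5: x_pred=-4.9732  r=4.2432  x^+=-1.7526  v^+=0.7663  a^+=0.6712
step 6: x_pred=-1.3183  r=-4.2617  x^+=-4.5529  v^+=-2.0375  a^+=-0.3320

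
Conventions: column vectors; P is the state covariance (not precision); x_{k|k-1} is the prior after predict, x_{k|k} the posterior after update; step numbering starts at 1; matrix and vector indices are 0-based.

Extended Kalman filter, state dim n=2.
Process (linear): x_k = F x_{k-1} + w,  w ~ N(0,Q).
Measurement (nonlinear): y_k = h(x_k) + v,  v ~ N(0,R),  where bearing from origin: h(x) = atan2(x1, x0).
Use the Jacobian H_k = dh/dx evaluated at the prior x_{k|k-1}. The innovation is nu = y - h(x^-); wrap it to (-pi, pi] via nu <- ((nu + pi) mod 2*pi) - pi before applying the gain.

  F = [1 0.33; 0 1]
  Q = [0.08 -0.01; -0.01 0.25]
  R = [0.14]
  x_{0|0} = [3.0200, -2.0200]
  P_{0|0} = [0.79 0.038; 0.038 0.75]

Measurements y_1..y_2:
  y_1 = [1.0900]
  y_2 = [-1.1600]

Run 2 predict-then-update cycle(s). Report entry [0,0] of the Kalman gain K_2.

K[0,0] = 0.2281

step 1: x^-=[2.3534, -2.0200]  P^-=[0.9768 0.2755; 0.2755 1.0000]  H_jac=[0.2100 0.2447]  S=[0.2712]  K=[1.0047; 1.1153]  nu=[1.7993]  x^+=[4.1612, -0.0132]  P^+=[0.7029 -0.0284; -0.0284 0.6626]
step 2: x^-=[4.1568, -0.0132]  P^-=[0.8363 0.1802; 0.1802 0.9126]  H_jac=[0.0008 0.2406]  S=[0.1929]  K=[0.2281; 1.1389]  nu=[-1.1568]  x^+=[3.8930, -1.3308]  P^+=[0.8263 0.1301; 0.1301 0.6624]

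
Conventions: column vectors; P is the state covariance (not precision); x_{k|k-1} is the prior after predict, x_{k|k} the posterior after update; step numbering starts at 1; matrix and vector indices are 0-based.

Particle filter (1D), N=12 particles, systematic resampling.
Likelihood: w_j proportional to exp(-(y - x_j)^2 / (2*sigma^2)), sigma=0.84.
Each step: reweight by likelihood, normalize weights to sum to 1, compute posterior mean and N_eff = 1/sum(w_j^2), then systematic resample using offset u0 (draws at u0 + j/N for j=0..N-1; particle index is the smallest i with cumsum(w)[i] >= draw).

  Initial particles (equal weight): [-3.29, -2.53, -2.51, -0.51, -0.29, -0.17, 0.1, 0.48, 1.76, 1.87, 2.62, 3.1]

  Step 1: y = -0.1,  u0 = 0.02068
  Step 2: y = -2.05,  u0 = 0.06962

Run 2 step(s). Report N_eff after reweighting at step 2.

step 1: w=[0.0002, 0.0032, 0.0034, 0.1847, 0.2028, 0.2073, 0.2022, 0.1639, 0.0179, 0.0133, 0.0011, 0.0001]  mean=-0.0466  Neff=5.3633  idx=[3, 3, 3, 4, 4, 5, 5, 6, 6, 6, 7, 7]
step 2: w=[0.1725, 0.1725, 0.1725, 0.1031, 0.1031, 0.0757, 0.0757, 0.0350, 0.0350, 0.0350, 0.0099, 0.0099]  mean=-0.3295  Neff=7.9443  idx=[0, 0, 1, 1, 2, 2, 3, 4, 5, 6, 7, 10]

N_eff = 7.9443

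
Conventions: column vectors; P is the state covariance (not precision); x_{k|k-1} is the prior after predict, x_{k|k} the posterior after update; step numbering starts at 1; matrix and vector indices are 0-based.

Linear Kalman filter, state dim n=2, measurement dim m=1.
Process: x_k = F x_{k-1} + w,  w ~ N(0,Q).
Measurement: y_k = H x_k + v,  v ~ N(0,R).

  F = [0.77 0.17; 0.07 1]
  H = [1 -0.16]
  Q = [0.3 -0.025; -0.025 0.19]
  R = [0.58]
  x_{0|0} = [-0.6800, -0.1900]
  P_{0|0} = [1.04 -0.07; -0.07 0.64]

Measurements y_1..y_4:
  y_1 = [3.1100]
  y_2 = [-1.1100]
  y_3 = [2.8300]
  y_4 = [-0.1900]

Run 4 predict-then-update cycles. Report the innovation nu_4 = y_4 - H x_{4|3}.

innov = [-1.1920]

step 1: x^-=[-0.5559, -0.2376]  P^-=[0.9168 0.0851; 0.0851 0.8253]  S=[1.4907]  K=[0.6059; -0.0315]  nu=[3.6279]  x^+=[1.6422, -0.3518]  P^+=[0.3696 0.1136; 0.1136 0.8238]
step 2: x^-=[1.2047, -0.2368]  P^-=[0.5727 0.2238; 0.2238 1.0315]  S=[1.1075]  K=[0.4848; 0.0530]  nu=[-2.3525]  x^+=[0.0642, -0.3616]  P^+=[0.3124 0.1953; 0.1953 1.0284]
step 3: x^-=[-0.0120, -0.3571]  P^-=[0.5661 0.3194; 0.3194 1.2473]  S=[1.0758]  K=[0.4787; 0.1114]  nu=[2.7849]  x^+=[1.3211, -0.0469]  P^+=[0.3196 0.2620; 0.2620 1.2339]
step 4: x^-=[1.0092, 0.0455]  P^-=[0.5937 0.4069; 0.4069 1.4622]  S=[1.0810]  K=[0.4890; 0.1600]  nu=[-1.1920]  x^+=[0.4263, -0.1451]  P^+=[0.3352 0.3223; 0.3223 1.4345]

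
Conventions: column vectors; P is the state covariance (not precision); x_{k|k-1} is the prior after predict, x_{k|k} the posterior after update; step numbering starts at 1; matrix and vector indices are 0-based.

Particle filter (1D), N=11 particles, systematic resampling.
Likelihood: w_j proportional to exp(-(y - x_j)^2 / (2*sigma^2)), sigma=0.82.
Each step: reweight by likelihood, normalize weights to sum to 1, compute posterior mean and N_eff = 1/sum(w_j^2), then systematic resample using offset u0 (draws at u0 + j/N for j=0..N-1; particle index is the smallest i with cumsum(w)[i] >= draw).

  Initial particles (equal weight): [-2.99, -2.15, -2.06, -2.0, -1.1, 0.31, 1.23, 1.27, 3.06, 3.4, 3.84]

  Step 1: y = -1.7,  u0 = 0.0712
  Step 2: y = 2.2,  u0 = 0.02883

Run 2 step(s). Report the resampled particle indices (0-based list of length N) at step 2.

resampled_idx = [8, 8, 8, 8, 9, 9, 9, 9, 10, 10, 10]

step 1: w=[0.0761, 0.2257, 0.2383, 0.2454, 0.2007, 0.0130, 0.0004, 0.0004, 0.0000, 0.0000, 0.0000]  mean=-1.9101  Neff=4.6692  idx=[0, 1, 1, 2, 2, 2, 3, 3, 4, 4, 4]
step 2: w=[0.0000, 0.0008, 0.0008, 0.0015, 0.0015, 0.0015, 0.0022, 0.0022, 0.3298, 0.3298, 0.3298]  mean=-1.1100  Neff=3.0640  idx=[8, 8, 8, 8, 9, 9, 9, 9, 10, 10, 10]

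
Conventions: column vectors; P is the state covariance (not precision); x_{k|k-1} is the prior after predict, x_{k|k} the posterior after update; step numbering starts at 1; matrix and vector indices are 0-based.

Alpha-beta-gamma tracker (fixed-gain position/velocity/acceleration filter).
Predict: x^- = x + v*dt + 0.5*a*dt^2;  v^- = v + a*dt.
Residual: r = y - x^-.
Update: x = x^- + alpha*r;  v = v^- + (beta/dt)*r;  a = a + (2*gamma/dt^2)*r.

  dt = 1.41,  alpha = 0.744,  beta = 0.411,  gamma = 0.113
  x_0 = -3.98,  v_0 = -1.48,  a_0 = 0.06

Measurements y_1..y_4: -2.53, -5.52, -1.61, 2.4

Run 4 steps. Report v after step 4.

step 1: x_pred=-6.0072  r=3.4772  x^+=-3.4202  v^+=-0.3818  a^+=0.4553
step 2: x_pred=-3.5060  r=-2.0140  x^+=-5.0044  v^+=-0.3270  a^+=0.2263
step 3: x_pred=-5.2405  r=3.6305  x^+=-2.5394  v^+=1.0504  a^+=0.6390
step 4: x_pred=-0.4231  r=2.8231  x^+=1.6773  v^+=2.7743  a^+=0.9599

v_post = 2.7743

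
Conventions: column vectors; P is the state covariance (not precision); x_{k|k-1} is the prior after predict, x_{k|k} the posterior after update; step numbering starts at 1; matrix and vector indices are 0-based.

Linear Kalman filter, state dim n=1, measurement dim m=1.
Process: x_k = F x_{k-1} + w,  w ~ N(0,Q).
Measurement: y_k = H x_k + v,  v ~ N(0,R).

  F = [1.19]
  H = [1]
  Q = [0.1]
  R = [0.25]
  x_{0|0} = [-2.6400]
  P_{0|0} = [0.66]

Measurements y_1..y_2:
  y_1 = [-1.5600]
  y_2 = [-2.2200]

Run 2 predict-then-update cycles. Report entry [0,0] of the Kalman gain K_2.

step 1: x^-=[-3.1416]  P^-=[1.0346]  S=[1.2846]  K=[0.8054]  nu=[1.5816]  x^+=[-1.8678]  P^+=[0.2013]
step 2: x^-=[-2.2227]  P^-=[0.3851]  S=[0.6351]  K=[0.6064]  nu=[0.0027]  x^+=[-2.2211]  P^+=[0.1516]

K[0,0] = 0.6064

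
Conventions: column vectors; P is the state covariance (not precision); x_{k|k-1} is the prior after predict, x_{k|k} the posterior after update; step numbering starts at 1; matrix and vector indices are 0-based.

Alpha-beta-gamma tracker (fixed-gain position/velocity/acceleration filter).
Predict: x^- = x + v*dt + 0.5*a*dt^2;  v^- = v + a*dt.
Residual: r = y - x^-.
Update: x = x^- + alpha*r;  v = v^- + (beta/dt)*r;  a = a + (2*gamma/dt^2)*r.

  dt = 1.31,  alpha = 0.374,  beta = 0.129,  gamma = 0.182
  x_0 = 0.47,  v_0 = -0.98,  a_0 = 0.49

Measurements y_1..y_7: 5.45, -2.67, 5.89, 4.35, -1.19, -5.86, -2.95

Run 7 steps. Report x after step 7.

x_post = -5.3823

step 1: x_pred=-0.3934  r=5.8434  x^+=1.7921  v^+=0.2373  a^+=1.7294
step 2: x_pred=3.5869  r=-6.2569  x^+=1.2468  v^+=1.8867  a^+=0.4023
step 3: x_pred=4.0636  r=1.8264  x^+=4.7467  v^+=2.5936  a^+=0.7897
step 4: x_pred=8.8219  r=-4.4719  x^+=7.1494  v^+=3.1877  a^+=-0.1588
step 5: x_pred=11.1890  r=-12.3790  x^+=6.5592  v^+=1.7606  a^+=-2.7845
step 6: x_pred=6.4764  r=-12.3364  x^+=1.8626  v^+=-3.1019  a^+=-5.4012
step 7: x_pred=-6.8354  r=3.8854  x^+=-5.3823  v^+=-9.7949  a^+=-4.5771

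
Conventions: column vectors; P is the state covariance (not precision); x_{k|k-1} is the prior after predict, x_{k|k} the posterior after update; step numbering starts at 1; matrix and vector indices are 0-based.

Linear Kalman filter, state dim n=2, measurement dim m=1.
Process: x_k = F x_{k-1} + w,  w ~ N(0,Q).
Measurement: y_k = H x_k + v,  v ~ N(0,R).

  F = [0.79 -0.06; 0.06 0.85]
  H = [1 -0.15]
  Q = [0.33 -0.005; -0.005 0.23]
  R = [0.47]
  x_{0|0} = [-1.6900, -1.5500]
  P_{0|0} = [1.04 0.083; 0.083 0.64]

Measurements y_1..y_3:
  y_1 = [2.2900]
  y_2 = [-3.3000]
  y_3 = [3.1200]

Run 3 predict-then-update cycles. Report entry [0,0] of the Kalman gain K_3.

K[0,0] = 0.4989

step 1: x^-=[-1.2421, -1.4189]  P^-=[0.9735 0.0671; 0.0671 0.7046]  S=[1.4392]  K=[0.6694; -0.0268]  nu=[3.3193]  x^+=[0.9799, -1.5079]  P^+=[0.3286 0.0929; 0.0929 0.7036]
step 2: x^-=[0.8646, -1.2229]  P^-=[0.5288 0.0368; 0.0368 0.7490]  S=[1.0046]  K=[0.5209; -0.0752]  nu=[-4.3480]  x^+=[-1.4002, -0.8958]  P^+=[0.2562 0.0761; 0.0761 0.7433]
step 3: x^-=[-1.0524, -0.8454]  P^-=[0.4854 0.0201; 0.0201 0.7757]  S=[0.9668]  K=[0.4989; -0.0996]  nu=[4.0456]  x^+=[0.9660, -1.2483]  P^+=[0.2447 0.0681; 0.0681 0.7661]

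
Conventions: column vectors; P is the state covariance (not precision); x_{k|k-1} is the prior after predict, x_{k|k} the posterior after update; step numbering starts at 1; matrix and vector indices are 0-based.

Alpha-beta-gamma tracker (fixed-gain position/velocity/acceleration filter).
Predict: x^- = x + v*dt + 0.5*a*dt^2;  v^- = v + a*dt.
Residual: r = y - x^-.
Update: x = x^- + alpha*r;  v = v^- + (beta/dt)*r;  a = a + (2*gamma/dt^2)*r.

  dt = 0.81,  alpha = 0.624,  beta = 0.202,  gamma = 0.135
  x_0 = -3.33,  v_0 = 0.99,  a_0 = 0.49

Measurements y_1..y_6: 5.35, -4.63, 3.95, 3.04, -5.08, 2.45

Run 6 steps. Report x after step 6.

x_post = 0.0851

step 1: x_pred=-2.3674  r=7.7174  x^+=2.4483  v^+=3.3115  a^+=3.6659
step 2: x_pred=6.3332  r=-10.9632  x^+=-0.5079  v^+=3.5468  a^+=-0.8457
step 3: x_pred=2.0876  r=1.8624  x^+=3.2497  v^+=3.3262  a^+=-0.0793
step 4: x_pred=5.9180  r=-2.8780  x^+=4.1221  v^+=2.5443  a^+=-1.2637
step 5: x_pred=5.7684  r=-10.8484  x^+=-1.0010  v^+=-1.1847  a^+=-5.7280
step 6: x_pred=-3.8397  r=6.2897  x^+=0.0851  v^+=-4.2559  a^+=-3.1397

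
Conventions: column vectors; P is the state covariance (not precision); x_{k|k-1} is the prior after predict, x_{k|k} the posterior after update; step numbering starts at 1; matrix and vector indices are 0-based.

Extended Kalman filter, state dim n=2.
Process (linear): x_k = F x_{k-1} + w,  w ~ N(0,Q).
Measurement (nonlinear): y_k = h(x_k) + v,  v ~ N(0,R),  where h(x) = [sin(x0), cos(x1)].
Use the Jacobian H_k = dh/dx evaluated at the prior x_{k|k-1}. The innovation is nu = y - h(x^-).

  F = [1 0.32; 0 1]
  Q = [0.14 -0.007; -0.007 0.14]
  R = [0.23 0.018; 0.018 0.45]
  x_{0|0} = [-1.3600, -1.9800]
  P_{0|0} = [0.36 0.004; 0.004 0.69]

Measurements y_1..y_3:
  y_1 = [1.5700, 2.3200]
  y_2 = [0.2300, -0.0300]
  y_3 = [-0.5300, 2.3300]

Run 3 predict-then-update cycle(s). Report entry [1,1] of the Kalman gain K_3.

K[1,1] = 0.4894

step 1: x^-=[-1.9936, -1.9800]  P^-=[0.5732 0.2178; 0.2178 0.8300]  H_jac=[-0.4103 0.0000; 0.0000 0.9174]  S=[0.3265 -0.0640; -0.0640 1.1486]  K=[-0.6938 0.1353; -0.1454 0.6549]  nu=[2.4819, 2.7179]  x^+=[-3.3479, -0.5610]  P^+=[0.3830 0.0528; 0.0528 0.3184]
step 2: x^-=[-3.5274, -0.5610]  P^-=[0.5894 0.1476; 0.1476 0.4584]  H_jac=[-0.9265 0.0000; 0.0000 0.5320]  S=[0.7359 -0.0548; -0.0548 0.5797]  K=[-0.7371 0.0658; -0.1557 0.4059]  nu=[-0.1463, -0.8767]  x^+=[-3.4773, -0.8941]  P^+=[0.1817 0.0308; 0.0308 0.3381]
step 3: x^-=[-3.7634, -0.8941]  P^-=[0.3760 0.1319; 0.1319 0.4781]  H_jac=[-0.8128 0.0000; 0.0000 0.7796]  S=[0.4784 -0.0656; -0.0656 0.7406]  K=[-0.6274 0.0833; -0.1571 0.4894]  nu=[-1.1125, 1.7038]  x^+=[-2.9235, 0.1144]  P^+=[0.1757 0.0336; 0.0336 0.2788]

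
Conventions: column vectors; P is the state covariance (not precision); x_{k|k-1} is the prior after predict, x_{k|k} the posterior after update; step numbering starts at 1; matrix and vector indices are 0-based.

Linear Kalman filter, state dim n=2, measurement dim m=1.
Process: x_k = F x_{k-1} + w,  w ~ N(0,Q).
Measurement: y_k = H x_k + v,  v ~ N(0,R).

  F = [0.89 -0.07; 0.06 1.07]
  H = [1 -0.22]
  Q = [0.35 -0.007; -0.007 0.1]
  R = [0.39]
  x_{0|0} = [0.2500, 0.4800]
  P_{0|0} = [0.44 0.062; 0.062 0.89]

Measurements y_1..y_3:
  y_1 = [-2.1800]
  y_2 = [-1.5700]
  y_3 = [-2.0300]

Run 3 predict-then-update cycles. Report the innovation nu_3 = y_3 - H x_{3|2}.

step 1: x^-=[0.1889, 0.5286]  P^-=[0.6952 0.0086; 0.0086 1.1285]  S=[1.1360]  K=[0.6103; -0.2110]  nu=[-2.2526]  x^+=[-1.1858, 1.0038]  P^+=[0.2721 0.1549; 0.1549 1.0779]
step 2: x^-=[-1.1256, 1.0029]  P^-=[0.5515 0.0736; 0.0736 1.3550]  S=[0.9747]  K=[0.5492; -0.2303]  nu=[-0.2237]  x^+=[-1.2485, 1.0545]  P^+=[0.2575 0.1969; 0.1969 1.3033]
step 3: x^-=[-1.1850, 1.0534]  P^-=[0.5358 0.0958; 0.0958 1.6184]  S=[0.9620]  K=[0.5351; -0.2705]  nu=[-0.6133]  x^+=[-1.5131, 1.2193]  P^+=[0.2604 0.2351; 0.2351 1.5480]

innov = [-0.6133]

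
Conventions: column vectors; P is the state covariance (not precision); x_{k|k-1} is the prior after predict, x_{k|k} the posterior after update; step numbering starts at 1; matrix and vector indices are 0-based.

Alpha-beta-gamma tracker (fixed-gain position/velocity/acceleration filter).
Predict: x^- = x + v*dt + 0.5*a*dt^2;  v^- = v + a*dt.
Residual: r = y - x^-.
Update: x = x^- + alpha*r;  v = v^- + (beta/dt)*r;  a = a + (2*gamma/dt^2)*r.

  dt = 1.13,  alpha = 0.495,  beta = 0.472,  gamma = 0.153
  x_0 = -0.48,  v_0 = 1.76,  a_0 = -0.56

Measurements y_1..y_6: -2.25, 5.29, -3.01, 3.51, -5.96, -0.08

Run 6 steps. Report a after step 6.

a_post = 0.1427

step 1: x_pred=1.1513  r=-3.4013  x^+=-0.5324  v^+=-0.2935  a^+=-1.3751
step 2: x_pred=-1.7419  r=7.0319  x^+=1.7389  v^+=1.0899  a^+=0.3101
step 3: x_pred=3.1684  r=-6.1784  x^+=0.1101  v^+=-1.1405  a^+=-1.1705
step 4: x_pred=-1.9260  r=5.4360  x^+=0.7648  v^+=-0.1926  a^+=0.1321
step 5: x_pred=0.6316  r=-6.5916  x^+=-2.6312  v^+=-2.7966  a^+=-1.4475
step 6: x_pred=-6.7155  r=6.6355  x^+=-3.4309  v^+=-1.6606  a^+=0.1427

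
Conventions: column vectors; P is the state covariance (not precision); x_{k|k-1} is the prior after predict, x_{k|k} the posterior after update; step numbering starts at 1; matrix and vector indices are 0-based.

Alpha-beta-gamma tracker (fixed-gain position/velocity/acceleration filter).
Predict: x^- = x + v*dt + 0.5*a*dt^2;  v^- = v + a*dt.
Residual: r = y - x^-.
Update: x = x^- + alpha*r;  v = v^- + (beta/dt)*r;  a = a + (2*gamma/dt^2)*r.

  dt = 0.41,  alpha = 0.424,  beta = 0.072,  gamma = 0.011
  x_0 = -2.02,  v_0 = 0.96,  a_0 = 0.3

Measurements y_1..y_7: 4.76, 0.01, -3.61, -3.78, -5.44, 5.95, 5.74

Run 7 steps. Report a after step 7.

a_post = 0.7227

step 1: x_pred=-1.6012  r=6.3612  x^+=1.0960  v^+=2.2001  a^+=1.1325
step 2: x_pred=2.0932  r=-2.0832  x^+=1.2099  v^+=2.2986  a^+=0.8599
step 3: x_pred=2.2246  r=-5.8346  x^+=-0.2493  v^+=1.6265  a^+=0.0963
step 4: x_pred=0.4257  r=-4.2057  x^+=-1.3575  v^+=0.9274  a^+=-0.4541
step 5: x_pred=-1.0154  r=-4.4246  x^+=-2.8915  v^+=-0.0358  a^+=-1.0332
step 6: x_pred=-2.9929  r=8.9429  x^+=0.7989  v^+=1.1111  a^+=0.1372
step 7: x_pred=1.2659  r=4.4741  x^+=3.1629  v^+=1.9530  a^+=0.7227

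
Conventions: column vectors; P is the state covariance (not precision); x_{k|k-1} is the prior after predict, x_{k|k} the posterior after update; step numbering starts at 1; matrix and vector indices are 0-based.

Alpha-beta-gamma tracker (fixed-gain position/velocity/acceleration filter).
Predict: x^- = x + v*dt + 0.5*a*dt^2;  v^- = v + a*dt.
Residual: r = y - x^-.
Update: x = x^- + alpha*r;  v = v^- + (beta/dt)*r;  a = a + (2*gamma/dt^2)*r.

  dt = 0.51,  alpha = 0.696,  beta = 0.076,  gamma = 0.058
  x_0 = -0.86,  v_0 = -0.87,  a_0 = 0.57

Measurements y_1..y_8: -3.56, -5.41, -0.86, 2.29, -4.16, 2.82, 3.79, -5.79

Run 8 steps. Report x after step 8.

x_post = -2.2990

step 1: x_pred=-1.2296  r=-2.3304  x^+=-2.8515  v^+=-0.9266  a^+=-0.4693
step 2: x_pred=-3.3851  r=-2.0249  x^+=-4.7944  v^+=-1.4677  a^+=-1.3724
step 3: x_pred=-5.7214  r=4.8614  x^+=-2.3379  v^+=-1.4431  a^+=0.7957
step 4: x_pred=-2.9704  r=5.2604  x^+=0.6908  v^+=-0.2534  a^+=3.1418
step 5: x_pred=0.9702  r=-5.1302  x^+=-2.6004  v^+=0.5844  a^+=0.8538
step 6: x_pred=-2.1913  r=5.0113  x^+=1.2966  v^+=1.7666  a^+=3.0888
step 7: x_pred=2.5992  r=1.1908  x^+=3.4280  v^+=3.5193  a^+=3.6198
step 8: x_pred=5.6936  r=-11.4836  x^+=-2.2990  v^+=3.6542  a^+=-1.5017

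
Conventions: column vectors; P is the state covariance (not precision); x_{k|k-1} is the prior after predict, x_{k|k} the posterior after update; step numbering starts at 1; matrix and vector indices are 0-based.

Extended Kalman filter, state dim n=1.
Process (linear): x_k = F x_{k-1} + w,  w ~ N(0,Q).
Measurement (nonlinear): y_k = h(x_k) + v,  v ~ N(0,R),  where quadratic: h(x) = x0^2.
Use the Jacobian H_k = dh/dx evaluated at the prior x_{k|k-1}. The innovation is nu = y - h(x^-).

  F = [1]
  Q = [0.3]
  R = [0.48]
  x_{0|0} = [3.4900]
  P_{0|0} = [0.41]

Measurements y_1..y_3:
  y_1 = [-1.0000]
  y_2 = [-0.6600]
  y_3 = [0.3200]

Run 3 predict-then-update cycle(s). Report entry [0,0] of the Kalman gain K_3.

K[0,0] = 0.4105

step 1: x^-=[3.4900]  P^-=[0.7100]  H_jac=[6.9800]  S=[35.0715]  K=[0.1413]  nu=[-13.1801]  x^+=[1.6276]  P^+=[0.0097]
step 2: x^-=[1.6276]  P^-=[0.3097]  H_jac=[3.2552]  S=[3.7618]  K=[0.2680]  nu=[-3.3090]  x^+=[0.7407]  P^+=[0.0395]
step 3: x^-=[0.7407]  P^-=[0.3395]  H_jac=[1.4815]  S=[1.2252]  K=[0.4105]  nu=[-0.2287]  x^+=[0.6469]  P^+=[0.1330]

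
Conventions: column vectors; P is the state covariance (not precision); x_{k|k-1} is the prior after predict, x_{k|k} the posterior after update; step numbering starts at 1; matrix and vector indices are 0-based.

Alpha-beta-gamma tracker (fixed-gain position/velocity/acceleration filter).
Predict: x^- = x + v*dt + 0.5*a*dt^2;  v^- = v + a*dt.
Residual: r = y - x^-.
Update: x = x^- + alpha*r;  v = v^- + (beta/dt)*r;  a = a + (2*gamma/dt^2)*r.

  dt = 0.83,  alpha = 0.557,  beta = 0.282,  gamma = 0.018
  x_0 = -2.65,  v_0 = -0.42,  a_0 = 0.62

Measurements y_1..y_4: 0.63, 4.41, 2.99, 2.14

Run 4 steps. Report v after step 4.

v_post = 2.2017

step 1: x_pred=-2.7850  r=3.4150  x^+=-0.8829  v^+=1.2549  a^+=0.7985
step 2: x_pred=0.4337  r=3.9763  x^+=2.6485  v^+=3.2686  a^+=1.0062
step 3: x_pred=5.7080  r=-2.7180  x^+=4.1941  v^+=3.1803  a^+=0.8642
step 4: x_pred=7.1314  r=-4.9914  x^+=4.3512  v^+=2.2017  a^+=0.6034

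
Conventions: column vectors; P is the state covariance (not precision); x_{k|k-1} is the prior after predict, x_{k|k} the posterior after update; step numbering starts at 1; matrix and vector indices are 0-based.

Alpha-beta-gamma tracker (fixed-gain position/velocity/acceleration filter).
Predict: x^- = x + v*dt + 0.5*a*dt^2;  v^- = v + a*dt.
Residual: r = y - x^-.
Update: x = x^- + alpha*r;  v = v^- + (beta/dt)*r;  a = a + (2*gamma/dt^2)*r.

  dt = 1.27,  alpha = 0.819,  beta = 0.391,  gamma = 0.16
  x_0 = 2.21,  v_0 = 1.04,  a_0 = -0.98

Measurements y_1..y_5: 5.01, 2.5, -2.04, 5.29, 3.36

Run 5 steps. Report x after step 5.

x_post = 3.1087

step 1: x_pred=2.7405  r=2.2695  x^+=4.5992  v^+=0.4941  a^+=-0.5297
step 2: x_pred=4.7996  r=-2.2996  x^+=2.9162  v^+=-0.8866  a^+=-0.9860
step 3: x_pred=0.9951  r=-3.0351  x^+=-1.4906  v^+=-3.0732  a^+=-1.5881
step 4: x_pred=-6.6744  r=11.9644  x^+=3.1245  v^+=-1.4066  a^+=0.7856
step 5: x_pred=1.9716  r=1.3884  x^+=3.1087  v^+=0.0186  a^+=1.0611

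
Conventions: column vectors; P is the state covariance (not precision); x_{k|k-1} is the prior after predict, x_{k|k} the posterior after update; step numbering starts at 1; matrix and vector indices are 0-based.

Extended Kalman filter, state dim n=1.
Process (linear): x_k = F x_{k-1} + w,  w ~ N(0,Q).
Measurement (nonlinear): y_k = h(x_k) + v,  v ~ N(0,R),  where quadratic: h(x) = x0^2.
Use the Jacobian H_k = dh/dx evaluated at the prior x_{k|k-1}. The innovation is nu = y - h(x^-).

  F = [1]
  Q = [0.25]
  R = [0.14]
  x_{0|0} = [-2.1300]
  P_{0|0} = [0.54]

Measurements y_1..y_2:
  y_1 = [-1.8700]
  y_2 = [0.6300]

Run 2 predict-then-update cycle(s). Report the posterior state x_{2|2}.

step 1: x^-=[-2.1300]  P^-=[0.7900]  H_jac=[-4.2600]  S=[14.4766]  K=[-0.2325]  nu=[-6.4069]  x^+=[-0.6406]  P^+=[0.0076]
step 2: x^-=[-0.6406]  P^-=[0.2576]  H_jac=[-1.2812]  S=[0.5629]  K=[-0.5864]  nu=[0.2197]  x^+=[-0.7694]  P^+=[0.0641]

x_post = [-0.7694]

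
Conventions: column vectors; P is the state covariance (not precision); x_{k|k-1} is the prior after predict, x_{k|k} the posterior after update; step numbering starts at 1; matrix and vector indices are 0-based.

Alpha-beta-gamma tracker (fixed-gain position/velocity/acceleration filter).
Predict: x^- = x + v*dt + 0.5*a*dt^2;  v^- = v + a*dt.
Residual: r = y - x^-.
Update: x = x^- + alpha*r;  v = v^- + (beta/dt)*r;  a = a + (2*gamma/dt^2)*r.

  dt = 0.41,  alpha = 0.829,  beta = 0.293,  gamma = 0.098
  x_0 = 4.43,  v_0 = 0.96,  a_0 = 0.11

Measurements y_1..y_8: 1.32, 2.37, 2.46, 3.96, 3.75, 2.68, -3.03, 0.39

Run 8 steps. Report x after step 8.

x_post = -0.3470

step 1: x_pred=4.8328  r=-3.5128  x^+=1.9207  v^+=-1.5053  a^+=-3.9859
step 2: x_pred=0.9685  r=1.4015  x^+=2.1303  v^+=-2.1380  a^+=-2.3518
step 3: x_pred=1.0561  r=1.4039  x^+=2.2199  v^+=-2.0989  a^+=-0.7149
step 4: x_pred=1.2993  r=2.6607  x^+=3.5050  v^+=-0.4906  a^+=2.3874
step 5: x_pred=3.5045  r=0.2455  x^+=3.7080  v^+=0.6637  a^+=2.6736
step 6: x_pred=4.2048  r=-1.5248  x^+=2.9407  v^+=0.6701  a^+=0.8957
step 7: x_pred=3.2908  r=-6.3208  x^+=-1.9491  v^+=-3.4797  a^+=-6.4742
step 8: x_pred=-3.9200  r=4.3100  x^+=-0.3470  v^+=-3.0540  a^+=-1.4489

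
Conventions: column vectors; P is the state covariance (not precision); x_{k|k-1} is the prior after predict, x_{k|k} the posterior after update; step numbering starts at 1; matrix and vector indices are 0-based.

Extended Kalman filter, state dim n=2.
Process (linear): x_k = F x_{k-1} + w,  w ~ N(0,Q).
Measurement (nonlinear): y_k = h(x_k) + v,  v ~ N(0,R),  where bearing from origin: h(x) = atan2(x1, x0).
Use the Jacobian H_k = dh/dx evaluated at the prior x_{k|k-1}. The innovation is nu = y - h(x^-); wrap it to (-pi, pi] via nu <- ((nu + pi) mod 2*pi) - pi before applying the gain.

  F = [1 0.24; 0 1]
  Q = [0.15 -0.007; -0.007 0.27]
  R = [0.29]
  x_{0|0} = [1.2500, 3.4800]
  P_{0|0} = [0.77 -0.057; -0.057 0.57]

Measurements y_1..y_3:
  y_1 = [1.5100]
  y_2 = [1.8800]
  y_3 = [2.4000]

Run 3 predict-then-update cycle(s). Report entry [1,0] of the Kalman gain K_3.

step 1: x^-=[2.0852, 3.4800]  P^-=[0.9255 0.0728; 0.0728 0.8400]  H_jac=[-0.2114 0.1267]  S=[0.3410]  K=[-0.5469; 0.2670]  nu=[0.4790]  x^+=[1.8232, 3.6079]  P^+=[0.8235 0.1226; 0.1226 0.8157]
step 2: x^-=[2.6891, 3.6079]  P^-=[1.0793 0.3113; 0.3113 1.0857]  H_jac=[-0.1782 0.1328]  S=[0.3287]  K=[-0.4593; 0.2699]  nu=[0.9497]  x^+=[2.2529, 3.8642]  P^+=[1.0100 0.3521; 0.3521 1.0618]
step 3: x^-=[3.1803, 3.8642]  P^-=[1.3901 0.5999; 0.5999 1.3318]  H_jac=[-0.1543 0.1270]  S=[0.3211]  K=[-0.4308; 0.2384]  nu=[1.5178]  x^+=[2.5265, 4.2261]  P^+=[1.3306 0.6329; 0.6329 1.3135]

K[1,0] = 0.2384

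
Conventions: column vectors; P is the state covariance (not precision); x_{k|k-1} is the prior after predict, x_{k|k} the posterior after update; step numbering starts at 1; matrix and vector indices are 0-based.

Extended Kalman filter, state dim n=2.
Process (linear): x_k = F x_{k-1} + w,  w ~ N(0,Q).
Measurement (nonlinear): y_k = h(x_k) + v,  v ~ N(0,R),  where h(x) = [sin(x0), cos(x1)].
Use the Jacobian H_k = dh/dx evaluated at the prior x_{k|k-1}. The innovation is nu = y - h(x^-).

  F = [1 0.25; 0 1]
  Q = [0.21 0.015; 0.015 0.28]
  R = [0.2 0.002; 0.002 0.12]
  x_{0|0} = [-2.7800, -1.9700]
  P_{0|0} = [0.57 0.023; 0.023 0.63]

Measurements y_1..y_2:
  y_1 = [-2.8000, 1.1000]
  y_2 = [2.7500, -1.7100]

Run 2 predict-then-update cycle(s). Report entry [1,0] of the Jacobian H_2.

H_jac[1,0] = 0.0000

step 1: x^-=[-3.2725, -1.9700]  P^-=[0.8309 0.1955; 0.1955 0.9100]  H_jac=[-0.9914 0.0000; 0.0000 0.9214]  S=[1.0167 -0.1766; -0.1766 0.8925]  K=[-0.8028 0.0430; -0.0285 0.9338]  nu=[-2.9305, 1.4887]  x^+=[-0.8560, -0.4965]  P^+=[0.1618 0.0039; 0.0039 0.1216]
step 2: x^-=[-0.9801, -0.4965]  P^-=[0.3814 0.0492; 0.0492 0.4016]  H_jac=[0.5569 0.0000; 0.0000 0.4763]  S=[0.3183 0.0151; 0.0151 0.2111]  K=[0.6643 0.0637; 0.0434 0.9029]  nu=[3.5806, -2.5893]  x^+=[1.2334, -2.6789]  P^+=[0.2388 0.0188; 0.0188 0.2276]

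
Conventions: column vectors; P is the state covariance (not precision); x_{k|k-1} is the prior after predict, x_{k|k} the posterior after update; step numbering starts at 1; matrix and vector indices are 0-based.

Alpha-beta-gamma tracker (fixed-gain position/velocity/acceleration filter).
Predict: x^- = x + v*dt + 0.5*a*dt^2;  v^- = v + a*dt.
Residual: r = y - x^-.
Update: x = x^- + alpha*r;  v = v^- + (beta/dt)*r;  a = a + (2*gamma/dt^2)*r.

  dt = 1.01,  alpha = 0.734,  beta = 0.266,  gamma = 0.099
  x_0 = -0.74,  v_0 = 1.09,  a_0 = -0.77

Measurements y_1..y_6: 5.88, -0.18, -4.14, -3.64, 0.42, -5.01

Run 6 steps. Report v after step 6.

v_post = -2.7665

step 1: x_pred=-0.0318  r=5.9118  x^+=4.3075  v^+=1.8693  a^+=0.3775
step 2: x_pred=6.3880  r=-6.5680  x^+=1.5671  v^+=0.5208  a^+=-0.8974
step 3: x_pred=1.6353  r=-5.7753  x^+=-2.6038  v^+=-1.9066  a^+=-2.0183
step 4: x_pred=-5.5589  r=1.9189  x^+=-4.1504  v^+=-3.4398  a^+=-1.6459
step 5: x_pred=-8.4641  r=8.8841  x^+=-1.9432  v^+=-2.7623  a^+=0.0785
step 6: x_pred=-4.6931  r=-0.3169  x^+=-4.9257  v^+=-2.7665  a^+=0.0170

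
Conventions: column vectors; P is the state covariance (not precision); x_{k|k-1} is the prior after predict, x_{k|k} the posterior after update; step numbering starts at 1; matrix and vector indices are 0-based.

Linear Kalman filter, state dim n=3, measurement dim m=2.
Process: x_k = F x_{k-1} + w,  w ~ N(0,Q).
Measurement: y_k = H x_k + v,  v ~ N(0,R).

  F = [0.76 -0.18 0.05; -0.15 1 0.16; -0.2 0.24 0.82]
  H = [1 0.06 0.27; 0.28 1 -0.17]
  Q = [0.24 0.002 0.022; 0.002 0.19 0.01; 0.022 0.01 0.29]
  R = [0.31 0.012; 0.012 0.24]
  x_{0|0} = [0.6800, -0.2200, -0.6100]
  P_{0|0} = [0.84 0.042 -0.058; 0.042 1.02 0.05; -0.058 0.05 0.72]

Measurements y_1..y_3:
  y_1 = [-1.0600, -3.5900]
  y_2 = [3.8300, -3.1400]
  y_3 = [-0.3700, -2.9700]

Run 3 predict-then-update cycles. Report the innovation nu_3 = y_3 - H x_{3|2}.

innov = [-2.0198, 0.4053]

step 1: x^-=[0.5259, -0.4196, -0.6890]  P^-=[0.7432 -0.2441 -0.1534; -0.2441 1.2535 0.4165; -0.1534 0.4165 0.9012]  S=[1.0248 0.1284; 0.1284 1.3141]  K=[0.6798 -0.0740; -0.1633 0.8639; 0.0922 0.1586]  nu=[-1.3747, -3.4348]  x^+=[-0.1545, -3.1625, -1.3607]  P^+=[0.2754 -0.1233 -0.2152; -0.1233 0.2815 0.2449; -0.2152 0.2449 0.8556]
step 2: x^-=[0.3838, -3.3571, -1.8439]  P^-=[0.4233 -0.1896 -0.1890; -0.1896 0.6253 0.4708; -0.1890 0.4708 1.0714]  S=[0.7040 0.0662; 0.0662 0.6812]  K=[0.5227 -0.1080; -0.1044 0.7327; 0.1513 0.3313]  nu=[4.1455, -0.2039]  x^+=[2.5727, -3.9392, -1.2841]  P^+=[0.2304 -0.1234 -0.2307; -0.1234 0.2621 0.3115; -0.2307 0.3115 0.9738]
step 3: x^-=[2.6001, -4.5305, -2.5129]  P^-=[0.3946 -0.1805 -0.1951; -0.1805 0.6300 0.5398; -0.1951 0.5398 1.1792]  S=[0.6834 0.0813; 0.0813 0.6689]  K=[0.4983 -0.1156; -0.0835 0.7391; 0.1798 0.4038]  nu=[-2.0198, 0.4053]  x^+=[1.5467, -4.0623, -2.7123]  P^+=[0.2254 -0.1256 -0.2398; -0.1256 0.2698 0.3424; -0.2398 0.3424 1.0363]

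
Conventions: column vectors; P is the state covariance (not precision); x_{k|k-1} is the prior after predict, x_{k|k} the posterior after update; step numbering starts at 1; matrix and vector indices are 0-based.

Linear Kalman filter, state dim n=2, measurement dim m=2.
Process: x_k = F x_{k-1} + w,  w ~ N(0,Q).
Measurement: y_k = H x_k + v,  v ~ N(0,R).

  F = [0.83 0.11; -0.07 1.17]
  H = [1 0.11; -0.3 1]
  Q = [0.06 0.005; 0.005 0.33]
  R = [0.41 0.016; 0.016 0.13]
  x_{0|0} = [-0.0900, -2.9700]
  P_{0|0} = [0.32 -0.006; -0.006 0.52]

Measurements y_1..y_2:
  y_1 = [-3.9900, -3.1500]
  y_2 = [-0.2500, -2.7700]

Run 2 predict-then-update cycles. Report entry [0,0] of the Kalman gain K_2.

K[0,0] = 0.3127

step 1: x^-=[-0.4014, -3.4686]  P^-=[0.2856 0.0476; 0.0476 1.0444]  S=[0.7187 0.0912; 0.0912 1.1716]  K=[0.4129 -0.0647; 0.1156 0.8703]  nu=[-3.2071, 0.1982]  x^+=[-1.7384, -3.6669]  P^+=[0.1631 0.0471; 0.0471 0.1291]
step 2: x^-=[-1.8463, -4.1686]  P^-=[0.1825 0.0575; 0.0575 0.4998]  S=[0.6112 0.0719; 0.0719 0.6117]  K=[0.3127 -0.0322; 0.0926 0.7780]  nu=[2.0548, 0.8447]  x^+=[-1.2308, -3.3211]  P^+=[0.1235 0.0379; 0.0379 0.1140]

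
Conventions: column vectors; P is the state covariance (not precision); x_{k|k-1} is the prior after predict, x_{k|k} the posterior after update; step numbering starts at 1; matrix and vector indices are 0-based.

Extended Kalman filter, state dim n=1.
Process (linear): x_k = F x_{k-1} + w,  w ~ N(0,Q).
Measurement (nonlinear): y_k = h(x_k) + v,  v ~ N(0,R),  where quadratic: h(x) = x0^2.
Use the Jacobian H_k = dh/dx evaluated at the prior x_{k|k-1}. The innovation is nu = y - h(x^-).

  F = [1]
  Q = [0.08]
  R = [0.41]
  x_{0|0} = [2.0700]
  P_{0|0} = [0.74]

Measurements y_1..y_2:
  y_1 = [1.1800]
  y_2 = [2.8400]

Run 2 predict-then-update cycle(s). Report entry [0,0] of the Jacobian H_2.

step 1: x^-=[2.0700]  P^-=[0.8200]  H_jac=[4.1400]  S=[14.4645]  K=[0.2347]  nu=[-3.1049]  x^+=[1.3413]  P^+=[0.0232]
step 2: x^-=[1.3413]  P^-=[0.1032]  H_jac=[2.6826]  S=[1.1530]  K=[0.2402]  nu=[1.0410]  x^+=[1.5913]  P^+=[0.0367]

H_jac[0,0] = 2.6826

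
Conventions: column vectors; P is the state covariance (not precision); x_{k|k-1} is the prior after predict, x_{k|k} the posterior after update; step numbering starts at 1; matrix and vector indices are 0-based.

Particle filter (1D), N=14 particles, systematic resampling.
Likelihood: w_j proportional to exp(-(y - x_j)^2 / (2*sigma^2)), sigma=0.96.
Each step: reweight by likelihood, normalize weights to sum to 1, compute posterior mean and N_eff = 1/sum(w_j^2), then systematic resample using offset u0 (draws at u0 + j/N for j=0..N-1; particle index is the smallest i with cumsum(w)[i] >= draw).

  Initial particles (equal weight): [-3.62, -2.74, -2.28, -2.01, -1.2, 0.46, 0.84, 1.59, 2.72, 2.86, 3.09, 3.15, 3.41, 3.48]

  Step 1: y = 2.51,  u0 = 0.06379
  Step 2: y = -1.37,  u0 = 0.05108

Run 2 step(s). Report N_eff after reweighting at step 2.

step 1: w=[0.0000, 0.0000, 0.0000, 0.0000, 0.0001, 0.0178, 0.0383, 0.1100, 0.1699, 0.1629, 0.1450, 0.1394, 0.1122, 0.1045]  mean=2.7762  Neff=7.5061  idx=[7, 7, 8, 8, 9, 9, 9, 10, 10, 11, 11, 12, 13, 13]
step 2: w=[0.4861, 0.4861, 0.0065, 0.0065, 0.0034, 0.0034, 0.0034, 0.0012, 0.0012, 0.0009, 0.0009, 0.0002, 0.0002, 0.0002]  mean=1.6249  Neff=2.1155  idx=[0, 0, 0, 0, 0, 0, 0, 1, 1, 1, 1, 1, 1, 3]

N_eff = 2.1155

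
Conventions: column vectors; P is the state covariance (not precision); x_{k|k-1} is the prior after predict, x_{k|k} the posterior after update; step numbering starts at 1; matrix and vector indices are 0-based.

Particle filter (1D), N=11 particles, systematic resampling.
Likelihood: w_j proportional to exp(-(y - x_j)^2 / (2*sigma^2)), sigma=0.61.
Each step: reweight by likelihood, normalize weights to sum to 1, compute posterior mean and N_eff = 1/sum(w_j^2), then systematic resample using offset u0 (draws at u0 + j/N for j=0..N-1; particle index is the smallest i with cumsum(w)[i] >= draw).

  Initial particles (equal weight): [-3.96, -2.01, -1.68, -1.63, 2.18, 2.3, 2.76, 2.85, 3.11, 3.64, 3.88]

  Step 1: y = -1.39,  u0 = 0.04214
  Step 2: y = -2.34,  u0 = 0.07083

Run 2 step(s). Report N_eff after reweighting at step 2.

N_eff = 10.4039

step 1: w=[0.0001, 0.2470, 0.3698, 0.3832, 0.0000, 0.0000, 0.0000, 0.0000, 0.0000, 0.0000, 0.0000]  mean=-1.7425  Neff=2.9022  idx=[1, 1, 1, 2, 2, 2, 2, 3, 3, 3, 3]
step 2: w=[0.1261, 0.1261, 0.1261, 0.0813, 0.0813, 0.0813, 0.0813, 0.0741, 0.0741, 0.0741, 0.0741]  mean=-1.7900  Neff=10.4039  idx=[0, 1, 2, 2, 3, 4, 5, 7, 8, 9, 10]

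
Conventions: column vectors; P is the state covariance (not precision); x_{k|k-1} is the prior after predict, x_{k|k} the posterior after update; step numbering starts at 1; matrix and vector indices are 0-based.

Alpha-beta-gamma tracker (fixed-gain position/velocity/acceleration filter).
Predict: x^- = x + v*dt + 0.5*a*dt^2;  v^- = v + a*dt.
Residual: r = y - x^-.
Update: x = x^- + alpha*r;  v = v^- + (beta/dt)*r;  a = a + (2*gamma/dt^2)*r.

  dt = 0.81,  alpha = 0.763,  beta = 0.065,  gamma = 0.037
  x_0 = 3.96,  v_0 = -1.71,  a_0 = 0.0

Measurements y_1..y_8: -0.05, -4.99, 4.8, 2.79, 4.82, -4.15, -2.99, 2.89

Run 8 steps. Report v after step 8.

v_post = 0.4570

step 1: x_pred=2.5749  r=-2.6249  x^+=0.5721  v^+=-1.9206  a^+=-0.2961
step 2: x_pred=-1.0807  r=-3.9093  x^+=-4.0635  v^+=-2.4742  a^+=-0.7370
step 3: x_pred=-6.3093  r=11.1093  x^+=2.1671  v^+=-2.1796  a^+=0.5160
step 4: x_pred=0.5709  r=2.2191  x^+=2.2641  v^+=-1.5836  a^+=0.7663
step 5: x_pred=1.2328  r=3.5872  x^+=3.9698  v^+=-0.6750  a^+=1.1709
step 6: x_pred=3.8072  r=-7.9572  x^+=-2.2641  v^+=-0.3651  a^+=0.2734
step 7: x_pred=-2.4702  r=-0.5198  x^+=-2.8668  v^+=-0.1853  a^+=0.2148
step 8: x_pred=-2.9464  r=5.8364  x^+=1.5068  v^+=0.4570  a^+=0.8731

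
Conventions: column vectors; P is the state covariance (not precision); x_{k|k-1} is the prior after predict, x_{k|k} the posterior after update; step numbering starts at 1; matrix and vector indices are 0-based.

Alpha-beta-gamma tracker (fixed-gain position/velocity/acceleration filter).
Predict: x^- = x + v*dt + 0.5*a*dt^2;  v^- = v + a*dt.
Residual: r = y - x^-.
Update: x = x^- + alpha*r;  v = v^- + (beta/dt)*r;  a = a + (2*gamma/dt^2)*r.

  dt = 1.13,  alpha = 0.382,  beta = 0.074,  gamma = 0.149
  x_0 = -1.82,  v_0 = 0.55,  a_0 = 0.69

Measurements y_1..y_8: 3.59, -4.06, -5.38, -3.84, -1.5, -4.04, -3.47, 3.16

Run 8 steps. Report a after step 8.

step 1: x_pred=-0.7580  r=4.3480  x^+=0.9030  v^+=1.6144  a^+=1.7047
step 2: x_pred=3.8156  r=-7.8756  x^+=0.8071  v^+=3.0250  a^+=-0.1333
step 3: x_pred=4.1403  r=-9.5203  x^+=0.5036  v^+=2.2510  a^+=-2.3551
step 4: x_pred=1.5435  r=-5.3835  x^+=-0.5130  v^+=-0.7629  a^+=-3.6115
step 5: x_pred=-3.6808  r=2.1808  x^+=-2.8477  v^+=-4.7011  a^+=-3.1026
step 6: x_pred=-10.1408  r=6.1008  x^+=-7.8103  v^+=-7.8074  a^+=-1.6788
step 7: x_pred=-17.7045  r=14.2345  x^+=-12.2669  v^+=-8.7723  a^+=1.6432
step 8: x_pred=-21.1305  r=24.2905  x^+=-11.8515  v^+=-5.3247  a^+=7.3121

a_post = 7.3121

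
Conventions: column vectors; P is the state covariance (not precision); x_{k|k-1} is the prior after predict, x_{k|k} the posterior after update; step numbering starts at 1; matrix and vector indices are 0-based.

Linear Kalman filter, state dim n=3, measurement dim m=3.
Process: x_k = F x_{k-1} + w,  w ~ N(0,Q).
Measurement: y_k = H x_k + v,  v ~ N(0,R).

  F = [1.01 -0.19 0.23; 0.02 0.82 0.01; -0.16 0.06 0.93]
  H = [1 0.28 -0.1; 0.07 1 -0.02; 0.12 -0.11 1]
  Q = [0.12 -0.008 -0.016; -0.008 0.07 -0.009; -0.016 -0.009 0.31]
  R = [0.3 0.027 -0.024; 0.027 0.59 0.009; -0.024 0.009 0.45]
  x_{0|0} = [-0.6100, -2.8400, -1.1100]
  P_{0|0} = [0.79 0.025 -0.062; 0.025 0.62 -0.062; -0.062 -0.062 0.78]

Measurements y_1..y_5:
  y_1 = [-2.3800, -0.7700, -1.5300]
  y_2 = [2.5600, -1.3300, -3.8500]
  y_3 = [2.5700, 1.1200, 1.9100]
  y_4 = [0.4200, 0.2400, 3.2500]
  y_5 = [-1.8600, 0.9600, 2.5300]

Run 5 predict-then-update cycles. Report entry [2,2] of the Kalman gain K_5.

K[2,2] = 0.5366

step 1: x^-=[-0.3318, -2.3521, -1.1051]  P^-=[0.9565 -0.0787 -0.0275; -0.0787 0.4871 -0.0254; -0.0275 -0.0254 1.0181]  S=[1.2677 0.1555 -0.0545; 0.1555 1.0722 -0.0930; -0.0545 -0.0930 1.4889]  K=[0.7568 -0.1128 0.0851; -0.0089 0.4481 -0.0317; -0.0815 0.0266 0.6822]  nu=[-1.5001, 1.5832, -0.6438]  x^+=[-1.7006, -1.6089, -1.3800]  P^+=[0.2378 -0.0624 -0.0163; -0.0624 0.2688 0.0270; -0.0163 0.0270 0.3141]
step 2: x^-=[-1.7293, -1.3671, -1.1078]  P^-=[0.4029 -0.0909 -0.0151; -0.0909 0.2492 0.0348; -0.0151 0.0348 0.5978]  S=[0.6785 0.0302 -0.0409; 0.0302 0.8274 -0.0033; -0.0409 -0.0033 1.0477]  K=[0.5665 -0.0959 0.0631; -0.0497 0.2945 -0.0043; -0.0634 0.0309 0.5628]  nu=[4.5613, 0.1360, -2.6850]  x^+=[0.6722, -1.5420, -2.9038]  P^+=[0.1795 -0.0535 -0.0135; -0.0535 0.1767 0.0277; -0.0135 0.0277 0.2597]
step 3: x^-=[0.3041, -1.2800, -2.9006]  P^-=[0.3351 -0.0705 -0.0130; -0.0705 0.1876 0.0294; -0.0130 0.0294 0.5480]  S=[0.6168 0.0295 -0.0433; 0.0295 0.7684 0.0009; -0.0433 0.0009 0.9974]  K=[0.5213 -0.0809 0.0577; -0.0454 0.2387 -0.0018; -0.0597 0.0245 0.5420]  nu=[2.3343, 2.3207, 4.6333]  x^+=[1.6008, -0.8406, -0.4718]  P^+=[0.1642 -0.0449 -0.0119; -0.0449 0.1432 0.0235; -0.0119 0.0235 0.2496]
step 4: x^-=[1.6680, -0.6620, -0.7453]  P^-=[0.3155 -0.0592 -0.0094; -0.0592 0.1653 0.0234; -0.0094 0.0234 0.5376]  S=[0.6013 0.0339 -0.0430; 0.0339 0.7478 -0.0011; -0.0430 -0.0011 0.9883]  K=[0.5069 -0.0722 0.0573; -0.0378 0.2165 -0.0033; -0.0569 0.0194 0.5378]  nu=[-1.1371, 0.7703, 3.7224]  x^+=[1.2492, -0.4644, 1.3361]  P^+=[0.1588 -0.0397 -0.0105; -0.0397 0.1299 0.0204; -0.0105 0.0204 0.2470]
step 5: x^-=[1.6572, -0.3425, 1.0148]  P^-=[0.3084 -0.0536 -0.0067; -0.0536 0.1565 0.0198; -0.0067 0.0198 0.5344]  S=[0.5962 0.0369 -0.0420; 0.0369 0.7399 -0.0030; -0.0420 -0.0030 0.9861]  K=[0.5015 -0.0678 0.0579; -0.0329 0.2075 -0.0047; -0.0548 0.0165 0.5366]  nu=[-3.3199, 1.2067, 1.2786]  x^+=[-0.0155, 0.0110, 1.9027]  P^+=[0.1567 -0.0371 -0.0095; -0.0371 0.1245 0.0187; -0.0095 0.0187 0.2461]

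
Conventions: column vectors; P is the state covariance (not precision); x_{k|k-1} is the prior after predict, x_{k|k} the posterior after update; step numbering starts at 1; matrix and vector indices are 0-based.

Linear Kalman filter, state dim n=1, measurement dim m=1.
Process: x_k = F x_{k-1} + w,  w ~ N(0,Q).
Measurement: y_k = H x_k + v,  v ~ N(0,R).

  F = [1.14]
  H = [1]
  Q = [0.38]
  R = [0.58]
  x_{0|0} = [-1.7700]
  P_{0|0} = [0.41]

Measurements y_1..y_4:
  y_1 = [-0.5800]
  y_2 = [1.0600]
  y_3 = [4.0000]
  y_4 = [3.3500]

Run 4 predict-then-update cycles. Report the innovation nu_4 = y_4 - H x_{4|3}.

innov = [0.6187]

step 1: x^-=[-2.0178]  P^-=[0.9128]  S=[1.4928]  K=[0.6115]  nu=[1.4378]  x^+=[-1.1386]  P^+=[0.3547]
step 2: x^-=[-1.2980]  P^-=[0.8409]  S=[1.4209]  K=[0.5918]  nu=[2.3580]  x^+=[0.0975]  P^+=[0.3433]
step 3: x^-=[0.1111]  P^-=[0.8261]  S=[1.4061]  K=[0.5875]  nu=[3.8889]  x^+=[2.3959]  P^+=[0.3408]
step 4: x^-=[2.7313]  P^-=[0.8228]  S=[1.4028]  K=[0.5866]  nu=[0.6187]  x^+=[3.0942]  P^+=[0.3402]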